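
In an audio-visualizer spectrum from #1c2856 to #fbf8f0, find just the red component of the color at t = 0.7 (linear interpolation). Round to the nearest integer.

184

R₁ = 28 (from #1c2856), R₂ = 251 (from #fbf8f0).
R = 28 + 0.7 × (251 − 28) = 184.1 → 184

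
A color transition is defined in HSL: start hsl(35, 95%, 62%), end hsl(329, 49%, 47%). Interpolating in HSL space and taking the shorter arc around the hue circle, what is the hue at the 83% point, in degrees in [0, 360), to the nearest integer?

Hue: 329 − 35 = 294°, but |294| > 180 so the shorter arc goes the other way: Δh = 294 − 360 = -66°.
H = 35 + 0.83 × (-66) = -19.78 → -20 → -20 mod 360 = 340°

340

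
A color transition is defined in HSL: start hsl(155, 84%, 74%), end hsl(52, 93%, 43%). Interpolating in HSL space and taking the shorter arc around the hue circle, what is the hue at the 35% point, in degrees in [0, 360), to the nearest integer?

119

Hue arc: Δh = 52 − 155 = -103° (|Δh| ≤ 180, already the shorter path).
H = 155 + 0.35 × (-103) = 118.95 → 119°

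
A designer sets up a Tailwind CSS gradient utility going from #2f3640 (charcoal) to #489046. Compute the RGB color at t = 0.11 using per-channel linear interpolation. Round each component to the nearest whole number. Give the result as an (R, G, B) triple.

(50, 64, 65)

#2f3640 → (47, 54, 64); #489046 → (72, 144, 70).
R = 47 + 0.11 × (72 − 47) = 47 + 0.11 × 25 = 49.75 → 50
G = 54 + 0.11 × (144 − 54) = 54 + 0.11 × 90 = 63.9 → 64
B = 64 + 0.11 × (70 − 64) = 64 + 0.11 × 6 = 64.66 → 65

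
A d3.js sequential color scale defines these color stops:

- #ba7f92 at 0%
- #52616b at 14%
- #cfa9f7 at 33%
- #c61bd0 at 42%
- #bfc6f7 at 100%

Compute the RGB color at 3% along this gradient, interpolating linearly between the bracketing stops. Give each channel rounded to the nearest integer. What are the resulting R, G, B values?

3% lies between the 0% and 14% stops, so the local fraction is t = (3 − 0)/(14 − 0) = 3/14 ≈ 0.2143.
#ba7f92 → (186, 127, 146); #52616b → (82, 97, 107).
R = 186 + 0.2143 × (82 − 186) = 163.713 → 164
G = 127 + 0.2143 × (97 − 127) = 120.571 → 121
B = 146 + 0.2143 × (107 − 146) = 137.642 → 138

(164, 121, 138)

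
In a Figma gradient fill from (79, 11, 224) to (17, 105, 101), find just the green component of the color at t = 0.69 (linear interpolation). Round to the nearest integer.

76

G = 11 + 0.69 × (105 − 11) = 75.86 → 76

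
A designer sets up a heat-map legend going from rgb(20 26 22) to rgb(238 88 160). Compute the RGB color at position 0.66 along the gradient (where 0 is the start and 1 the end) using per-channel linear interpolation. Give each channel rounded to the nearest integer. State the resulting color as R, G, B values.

(164, 67, 113)

R = 20 + 0.66 × (238 − 20) = 20 + 0.66 × 218 = 163.88 → 164
G = 26 + 0.66 × (88 − 26) = 26 + 0.66 × 62 = 66.92 → 67
B = 22 + 0.66 × (160 − 22) = 22 + 0.66 × 138 = 113.08 → 113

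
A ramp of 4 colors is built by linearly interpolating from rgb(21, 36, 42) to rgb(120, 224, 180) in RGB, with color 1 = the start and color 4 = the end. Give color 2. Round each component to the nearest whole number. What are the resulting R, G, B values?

(54, 99, 88)

With 4 swatches and endpoints inclusive, swatch 2 sits at t = (2 − 1)/(4 − 1) = 1/3 ≈ 0.3333.
R = 21 + 0.3333 × (120 − 21) = 53.997 → 54
G = 36 + 0.3333 × (224 − 36) = 98.66 → 99
B = 42 + 0.3333 × (180 − 42) = 87.995 → 88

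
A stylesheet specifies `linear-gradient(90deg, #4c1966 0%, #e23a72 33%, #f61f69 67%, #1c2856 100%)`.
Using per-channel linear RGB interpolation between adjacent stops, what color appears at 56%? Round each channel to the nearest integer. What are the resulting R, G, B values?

56% lies between the 33% and 67% stops, so the local fraction is t = (56 − 33)/(67 − 33) = 23/34 ≈ 0.6765.
#e23a72 → (226, 58, 114); #f61f69 → (246, 31, 105).
R = 226 + 0.6765 × (246 − 226) = 239.53 → 240
G = 58 + 0.6765 × (31 − 58) = 39.734 → 40
B = 114 + 0.6765 × (105 − 114) = 107.912 → 108

(240, 40, 108)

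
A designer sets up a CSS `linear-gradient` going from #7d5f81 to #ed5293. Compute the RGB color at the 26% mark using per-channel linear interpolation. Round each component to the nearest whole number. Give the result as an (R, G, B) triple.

(154, 92, 134)

#7d5f81 → (125, 95, 129); #ed5293 → (237, 82, 147).
26% corresponds to t = 0.26.
R = 125 + 0.26 × (237 − 125) = 125 + 0.26 × 112 = 154.12 → 154
G = 95 + 0.26 × (82 − 95) = 95 + 0.26 × -13 = 91.62 → 92
B = 129 + 0.26 × (147 − 129) = 129 + 0.26 × 18 = 133.68 → 134
So the blended color is (154, 92, 134), about #9a5c86.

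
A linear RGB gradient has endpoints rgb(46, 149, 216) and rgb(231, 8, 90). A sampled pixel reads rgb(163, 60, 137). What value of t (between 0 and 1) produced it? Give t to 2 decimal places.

Invert the lerp on the R channel (largest span, 185): t = (163 − 46) / (231 − 46) = 117/185 = 0.63243.
Check on G: (60 − 149)/(8 − 149) = 0.6312 ✓

0.63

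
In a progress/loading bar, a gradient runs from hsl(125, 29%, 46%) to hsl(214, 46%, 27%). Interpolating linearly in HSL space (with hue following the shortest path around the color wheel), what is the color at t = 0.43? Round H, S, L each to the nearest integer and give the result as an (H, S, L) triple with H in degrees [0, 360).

(163, 36, 38)

Hue arc: Δh = 214 − 125 = 89° (|Δh| ≤ 180, already the shorter path).
H = 125 + 0.43 × (89) = 163.27 → 163°
S = 29 + 0.43 × (46 − 29) = 36.31 → 36%
L = 46 + 0.43 × (27 − 46) = 37.83 → 38%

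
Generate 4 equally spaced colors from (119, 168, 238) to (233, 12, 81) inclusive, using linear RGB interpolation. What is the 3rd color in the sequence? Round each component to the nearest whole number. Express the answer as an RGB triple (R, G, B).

(195, 64, 133)

With 4 swatches and endpoints inclusive, swatch 3 sits at t = (3 − 1)/(4 − 1) = 2/3 ≈ 0.6667.
R = 119 + 0.6667 × (233 − 119) = 195.004 → 195
G = 168 + 0.6667 × (12 − 168) = 63.995 → 64
B = 238 + 0.6667 × (81 − 238) = 133.328 → 133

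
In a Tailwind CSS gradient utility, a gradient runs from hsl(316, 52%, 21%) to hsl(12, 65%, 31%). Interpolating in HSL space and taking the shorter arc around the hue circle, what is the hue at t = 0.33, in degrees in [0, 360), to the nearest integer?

Hue: 12 − 316 = -304°, but |-304| > 180 so the shorter arc goes the other way: Δh = -304 + 360 = 56°.
H = 316 + 0.33 × (56) = 334.48 → 334°

334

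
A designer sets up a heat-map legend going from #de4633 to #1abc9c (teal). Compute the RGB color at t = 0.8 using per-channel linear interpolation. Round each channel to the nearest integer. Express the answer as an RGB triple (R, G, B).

#de4633 → (222, 70, 51); #1abc9c → (26, 188, 156).
R = 222 + 0.8 × (26 − 222) = 222 + 0.8 × -196 = 65.2 → 65
G = 70 + 0.8 × (188 − 70) = 70 + 0.8 × 118 = 164.4 → 164
B = 51 + 0.8 × (156 − 51) = 51 + 0.8 × 105 = 135 → 135

(65, 164, 135)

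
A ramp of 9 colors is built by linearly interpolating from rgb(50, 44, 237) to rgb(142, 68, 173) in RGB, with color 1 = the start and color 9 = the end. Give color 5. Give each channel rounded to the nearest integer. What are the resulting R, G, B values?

With 9 swatches and endpoints inclusive, swatch 5 sits at t = (5 − 1)/(9 − 1) = 4/8 ≈ 0.5.
R = 50 + 0.5 × (142 − 50) = 96 → 96
G = 44 + 0.5 × (68 − 44) = 56 → 56
B = 237 + 0.5 × (173 − 237) = 205 → 205

(96, 56, 205)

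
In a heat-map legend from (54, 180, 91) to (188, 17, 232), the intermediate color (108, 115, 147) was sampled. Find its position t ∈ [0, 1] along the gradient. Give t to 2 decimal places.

0.40

Invert the lerp on the G channel (largest span, 163): t = (115 − 180) / (17 − 180) = -65/-163 = 0.39877.
Check on R: (108 − 54)/(188 − 54) = 0.403 ✓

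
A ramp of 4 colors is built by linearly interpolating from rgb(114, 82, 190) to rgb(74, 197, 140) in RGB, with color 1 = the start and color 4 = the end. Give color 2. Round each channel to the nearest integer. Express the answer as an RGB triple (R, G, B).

(101, 120, 173)

With 4 swatches and endpoints inclusive, swatch 2 sits at t = (2 − 1)/(4 − 1) = 1/3 ≈ 0.3333.
R = 114 + 0.3333 × (74 − 114) = 100.668 → 101
G = 82 + 0.3333 × (197 − 82) = 120.329 → 120
B = 190 + 0.3333 × (140 − 190) = 173.335 → 173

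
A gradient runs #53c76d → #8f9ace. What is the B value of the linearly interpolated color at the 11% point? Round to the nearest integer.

B₁ = 109 (from #53c76d), B₂ = 206 (from #8f9ace).
B = 109 + 0.11 × (206 − 109) = 119.67 → 120

120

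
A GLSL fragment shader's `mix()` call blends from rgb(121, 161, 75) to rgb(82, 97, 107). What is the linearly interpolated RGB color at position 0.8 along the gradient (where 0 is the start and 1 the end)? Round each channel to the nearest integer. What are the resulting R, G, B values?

R = 121 + 0.8 × (82 − 121) = 121 + 0.8 × -39 = 89.8 → 90
G = 161 + 0.8 × (97 − 161) = 161 + 0.8 × -64 = 109.8 → 110
B = 75 + 0.8 × (107 − 75) = 75 + 0.8 × 32 = 100.6 → 101

(90, 110, 101)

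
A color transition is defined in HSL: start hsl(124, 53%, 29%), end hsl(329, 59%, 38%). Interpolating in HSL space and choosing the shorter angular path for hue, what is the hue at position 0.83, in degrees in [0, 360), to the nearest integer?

355

Hue: 329 − 124 = 205°, but |205| > 180 so the shorter arc goes the other way: Δh = 205 − 360 = -155°.
H = 124 + 0.83 × (-155) = -4.65 → -5 → -5 mod 360 = 355°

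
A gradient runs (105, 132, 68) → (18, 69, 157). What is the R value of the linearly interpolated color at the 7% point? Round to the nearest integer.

R = 105 + 0.07 × (18 − 105) = 98.91 → 99

99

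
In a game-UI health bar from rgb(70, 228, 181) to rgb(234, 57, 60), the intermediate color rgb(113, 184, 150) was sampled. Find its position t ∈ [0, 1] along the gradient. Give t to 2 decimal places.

0.26

Invert the lerp on the G channel (largest span, 171): t = (184 − 228) / (57 − 228) = -44/-171 = 0.25731.
Check on R: (113 − 70)/(234 − 70) = 0.2622 ✓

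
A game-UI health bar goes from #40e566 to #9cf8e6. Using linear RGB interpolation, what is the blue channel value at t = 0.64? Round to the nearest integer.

B₁ = 102 (from #40e566), B₂ = 230 (from #9cf8e6).
B = 102 + 0.64 × (230 − 102) = 183.92 → 184

184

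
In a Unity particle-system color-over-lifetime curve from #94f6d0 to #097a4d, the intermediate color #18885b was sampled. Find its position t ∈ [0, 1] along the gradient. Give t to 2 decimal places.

0.89

Invert the lerp on the R channel (largest span, 139): t = (24 − 148) / (9 − 148) = -124/-139 = 0.89209.
Check on G: (136 − 246)/(122 − 246) = 0.8871 ✓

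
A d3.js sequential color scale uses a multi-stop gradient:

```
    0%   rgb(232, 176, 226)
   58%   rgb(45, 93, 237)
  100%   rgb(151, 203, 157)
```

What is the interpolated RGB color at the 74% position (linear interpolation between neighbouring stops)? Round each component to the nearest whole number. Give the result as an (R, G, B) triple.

(85, 135, 207)

74% lies between the 58% and 100% stops, so the local fraction is t = (74 − 58)/(100 − 58) = 16/42 ≈ 0.381.
R = 45 + 0.381 × (151 − 45) = 85.386 → 85
G = 93 + 0.381 × (203 − 93) = 134.91 → 135
B = 237 + 0.381 × (157 − 237) = 206.52 → 207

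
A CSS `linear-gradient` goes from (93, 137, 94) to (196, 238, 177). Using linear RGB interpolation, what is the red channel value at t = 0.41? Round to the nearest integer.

135

R = 93 + 0.41 × (196 − 93) = 135.23 → 135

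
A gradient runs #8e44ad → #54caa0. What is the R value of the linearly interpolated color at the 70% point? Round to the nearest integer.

101

R₁ = 142 (from #8e44ad), R₂ = 84 (from #54caa0).
R = 142 + 0.7 × (84 − 142) = 101.4 → 101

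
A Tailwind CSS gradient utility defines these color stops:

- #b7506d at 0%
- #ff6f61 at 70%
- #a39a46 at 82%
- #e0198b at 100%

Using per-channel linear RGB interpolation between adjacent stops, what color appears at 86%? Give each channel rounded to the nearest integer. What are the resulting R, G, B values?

(177, 125, 85)

86% lies between the 82% and 100% stops, so the local fraction is t = (86 − 82)/(100 − 82) = 4/18 ≈ 0.2222.
#a39a46 → (163, 154, 70); #e0198b → (224, 25, 139).
R = 163 + 0.2222 × (224 − 163) = 176.554 → 177
G = 154 + 0.2222 × (25 − 154) = 125.336 → 125
B = 70 + 0.2222 × (139 − 70) = 85.332 → 85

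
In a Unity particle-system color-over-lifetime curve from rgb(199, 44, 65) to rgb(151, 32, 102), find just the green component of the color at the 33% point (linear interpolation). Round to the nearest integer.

40

G = 44 + 0.33 × (32 − 44) = 40.04 → 40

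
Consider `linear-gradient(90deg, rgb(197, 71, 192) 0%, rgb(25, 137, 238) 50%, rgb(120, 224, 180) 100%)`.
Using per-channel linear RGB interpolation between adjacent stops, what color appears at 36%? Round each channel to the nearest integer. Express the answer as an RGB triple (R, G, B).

(73, 119, 225)

36% lies between the 0% and 50% stops, so the local fraction is t = (36 − 0)/(50 − 0) = 36/50 ≈ 0.72.
R = 197 + 0.72 × (25 − 197) = 73.16 → 73
G = 71 + 0.72 × (137 − 71) = 118.52 → 119
B = 192 + 0.72 × (238 − 192) = 225.12 → 225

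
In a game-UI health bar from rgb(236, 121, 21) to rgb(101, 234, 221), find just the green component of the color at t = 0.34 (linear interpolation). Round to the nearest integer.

159

G = 121 + 0.34 × (234 − 121) = 159.42 → 159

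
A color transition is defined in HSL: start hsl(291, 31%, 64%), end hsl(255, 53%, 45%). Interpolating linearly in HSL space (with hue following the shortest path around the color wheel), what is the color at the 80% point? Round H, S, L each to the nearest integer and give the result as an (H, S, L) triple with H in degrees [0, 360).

(262, 49, 49)

Hue arc: Δh = 255 − 291 = -36° (|Δh| ≤ 180, already the shorter path).
H = 291 + 0.8 × (-36) = 262.2 → 262°
S = 31 + 0.8 × (53 − 31) = 48.6 → 49%
L = 64 + 0.8 × (45 − 64) = 48.8 → 49%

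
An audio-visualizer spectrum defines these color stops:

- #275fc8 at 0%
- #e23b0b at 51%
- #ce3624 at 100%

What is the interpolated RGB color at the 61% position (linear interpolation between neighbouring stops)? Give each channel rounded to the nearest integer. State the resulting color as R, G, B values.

(222, 58, 16)

61% lies between the 51% and 100% stops, so the local fraction is t = (61 − 51)/(100 − 51) = 10/49 ≈ 0.2041.
#e23b0b → (226, 59, 11); #ce3624 → (206, 54, 36).
R = 226 + 0.2041 × (206 − 226) = 221.918 → 222
G = 59 + 0.2041 × (54 − 59) = 57.98 → 58
B = 11 + 0.2041 × (36 − 11) = 16.102 → 16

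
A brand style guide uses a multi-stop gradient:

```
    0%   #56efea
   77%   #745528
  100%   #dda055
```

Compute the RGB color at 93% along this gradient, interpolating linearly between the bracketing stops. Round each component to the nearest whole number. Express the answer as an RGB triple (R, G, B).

(189, 137, 71)

93% lies between the 77% and 100% stops, so the local fraction is t = (93 − 77)/(100 − 77) = 16/23 ≈ 0.6957.
#745528 → (116, 85, 40); #dda055 → (221, 160, 85).
R = 116 + 0.6957 × (221 − 116) = 189.048 → 189
G = 85 + 0.6957 × (160 − 85) = 137.178 → 137
B = 40 + 0.6957 × (85 − 40) = 71.306 → 71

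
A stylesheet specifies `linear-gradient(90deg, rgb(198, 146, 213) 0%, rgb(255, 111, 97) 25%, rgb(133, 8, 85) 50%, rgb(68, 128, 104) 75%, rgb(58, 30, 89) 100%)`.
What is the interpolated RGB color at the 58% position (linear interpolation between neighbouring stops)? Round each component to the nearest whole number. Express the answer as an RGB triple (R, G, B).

58% lies between the 50% and 75% stops, so the local fraction is t = (58 − 50)/(75 − 50) = 8/25 ≈ 0.32.
R = 133 + 0.32 × (68 − 133) = 112.2 → 112
G = 8 + 0.32 × (128 − 8) = 46.4 → 46
B = 85 + 0.32 × (104 − 85) = 91.08 → 91

(112, 46, 91)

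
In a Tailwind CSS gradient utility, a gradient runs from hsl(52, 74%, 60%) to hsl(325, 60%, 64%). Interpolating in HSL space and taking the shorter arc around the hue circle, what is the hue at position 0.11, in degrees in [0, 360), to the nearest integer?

42

Hue: 325 − 52 = 273°, but |273| > 180 so the shorter arc goes the other way: Δh = 273 − 360 = -87°.
H = 52 + 0.11 × (-87) = 42.43 → 42°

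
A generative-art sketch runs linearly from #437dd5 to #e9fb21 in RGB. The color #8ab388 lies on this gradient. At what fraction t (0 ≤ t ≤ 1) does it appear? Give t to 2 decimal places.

0.43

Invert the lerp on the B channel (largest span, 180): t = (136 − 213) / (33 − 213) = -77/-180 = 0.42778.
Check on R: (138 − 67)/(233 − 67) = 0.4277 ✓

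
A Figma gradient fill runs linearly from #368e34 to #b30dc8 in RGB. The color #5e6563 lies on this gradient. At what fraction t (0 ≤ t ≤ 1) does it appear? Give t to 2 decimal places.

0.32

Invert the lerp on the B channel (largest span, 148): t = (99 − 52) / (200 − 52) = 47/148 = 0.31757.
Check on R: (94 − 54)/(179 − 54) = 0.32 ✓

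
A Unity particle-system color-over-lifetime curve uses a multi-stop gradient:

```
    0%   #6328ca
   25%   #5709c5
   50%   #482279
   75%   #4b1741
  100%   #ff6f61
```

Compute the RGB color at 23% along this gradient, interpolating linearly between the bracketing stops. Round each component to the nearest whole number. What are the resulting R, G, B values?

(88, 11, 197)

23% lies between the 0% and 25% stops, so the local fraction is t = (23 − 0)/(25 − 0) = 23/25 ≈ 0.92.
#6328ca → (99, 40, 202); #5709c5 → (87, 9, 197).
R = 99 + 0.92 × (87 − 99) = 87.96 → 88
G = 40 + 0.92 × (9 − 40) = 11.48 → 11
B = 202 + 0.92 × (197 − 202) = 197.4 → 197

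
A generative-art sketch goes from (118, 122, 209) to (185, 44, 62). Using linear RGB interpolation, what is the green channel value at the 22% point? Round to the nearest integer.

G = 122 + 0.22 × (44 − 122) = 104.84 → 105

105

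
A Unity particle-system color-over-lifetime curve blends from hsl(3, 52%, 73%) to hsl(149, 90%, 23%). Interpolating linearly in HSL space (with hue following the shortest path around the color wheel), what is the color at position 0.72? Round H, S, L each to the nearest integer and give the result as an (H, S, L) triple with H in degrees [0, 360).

(108, 79, 37)

Hue arc: Δh = 149 − 3 = 146° (|Δh| ≤ 180, already the shorter path).
H = 3 + 0.72 × (146) = 108.12 → 108°
S = 52 + 0.72 × (90 − 52) = 79.36 → 79%
L = 73 + 0.72 × (23 − 73) = 37 → 37%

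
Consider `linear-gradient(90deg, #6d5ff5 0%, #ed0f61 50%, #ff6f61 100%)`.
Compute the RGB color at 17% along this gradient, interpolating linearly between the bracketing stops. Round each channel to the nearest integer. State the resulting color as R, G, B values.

(153, 68, 195)

17% lies between the 0% and 50% stops, so the local fraction is t = (17 − 0)/(50 − 0) = 17/50 ≈ 0.34.
#6d5ff5 → (109, 95, 245); #ed0f61 → (237, 15, 97).
R = 109 + 0.34 × (237 − 109) = 152.52 → 153
G = 95 + 0.34 × (15 − 95) = 67.8 → 68
B = 245 + 0.34 × (97 − 245) = 194.68 → 195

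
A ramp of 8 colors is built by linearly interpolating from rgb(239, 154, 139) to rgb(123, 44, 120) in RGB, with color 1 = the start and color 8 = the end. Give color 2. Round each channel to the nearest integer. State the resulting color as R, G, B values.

(222, 138, 136)

With 8 swatches and endpoints inclusive, swatch 2 sits at t = (2 − 1)/(8 − 1) = 1/7 ≈ 0.1429.
R = 239 + 0.1429 × (123 − 239) = 222.424 → 222
G = 154 + 0.1429 × (44 − 154) = 138.281 → 138
B = 139 + 0.1429 × (120 − 139) = 136.285 → 136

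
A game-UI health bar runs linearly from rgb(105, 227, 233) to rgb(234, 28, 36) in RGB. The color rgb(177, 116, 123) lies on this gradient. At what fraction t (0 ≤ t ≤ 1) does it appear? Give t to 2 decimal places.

Invert the lerp on the G channel (largest span, 199): t = (116 − 227) / (28 − 227) = -111/-199 = 0.55779.
Check on R: (177 − 105)/(234 − 105) = 0.5581 ✓

0.56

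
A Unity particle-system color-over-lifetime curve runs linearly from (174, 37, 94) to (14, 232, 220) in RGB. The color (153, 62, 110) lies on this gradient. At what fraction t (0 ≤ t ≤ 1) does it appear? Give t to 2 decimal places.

0.13

Invert the lerp on the G channel (largest span, 195): t = (62 − 37) / (232 − 37) = 25/195 = 0.12821.
Check on R: (153 − 174)/(14 − 174) = 0.1313 ✓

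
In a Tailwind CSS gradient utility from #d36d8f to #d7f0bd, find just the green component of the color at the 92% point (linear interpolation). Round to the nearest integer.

230

G₁ = 109 (from #d36d8f), G₂ = 240 (from #d7f0bd).
G = 109 + 0.92 × (240 − 109) = 229.52 → 230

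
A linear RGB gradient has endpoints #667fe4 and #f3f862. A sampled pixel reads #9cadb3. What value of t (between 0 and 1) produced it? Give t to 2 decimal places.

0.38

Invert the lerp on the R channel (largest span, 141): t = (156 − 102) / (243 − 102) = 54/141 = 0.38298.
Check on G: (173 − 127)/(248 − 127) = 0.3802 ✓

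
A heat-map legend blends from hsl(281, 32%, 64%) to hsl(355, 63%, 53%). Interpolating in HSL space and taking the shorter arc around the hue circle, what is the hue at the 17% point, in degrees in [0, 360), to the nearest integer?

Hue arc: Δh = 355 − 281 = 74° (|Δh| ≤ 180, already the shorter path).
H = 281 + 0.17 × (74) = 293.58 → 294°

294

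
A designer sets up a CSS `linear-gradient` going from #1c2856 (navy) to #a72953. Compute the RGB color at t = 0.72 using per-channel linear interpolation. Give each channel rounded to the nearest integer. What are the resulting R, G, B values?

#1c2856 → (28, 40, 86); #a72953 → (167, 41, 83).
R = 28 + 0.72 × (167 − 28) = 28 + 0.72 × 139 = 128.08 → 128
G = 40 + 0.72 × (41 − 40) = 40 + 0.72 × 1 = 40.72 → 41
B = 86 + 0.72 × (83 − 86) = 86 + 0.72 × -3 = 83.84 → 84

(128, 41, 84)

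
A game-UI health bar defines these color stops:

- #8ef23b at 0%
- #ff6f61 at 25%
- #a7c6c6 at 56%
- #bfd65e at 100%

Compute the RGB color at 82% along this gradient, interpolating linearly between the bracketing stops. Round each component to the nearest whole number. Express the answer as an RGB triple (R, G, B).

(181, 207, 137)

82% lies between the 56% and 100% stops, so the local fraction is t = (82 − 56)/(100 − 56) = 26/44 ≈ 0.5909.
#a7c6c6 → (167, 198, 198); #bfd65e → (191, 214, 94).
R = 167 + 0.5909 × (191 − 167) = 181.182 → 181
G = 198 + 0.5909 × (214 − 198) = 207.454 → 207
B = 198 + 0.5909 × (94 − 198) = 136.546 → 137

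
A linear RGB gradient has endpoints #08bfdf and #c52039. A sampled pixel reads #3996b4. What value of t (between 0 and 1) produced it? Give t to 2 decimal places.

0.26

Invert the lerp on the R channel (largest span, 189): t = (57 − 8) / (197 − 8) = 49/189 = 0.25926.
Check on G: (150 − 191)/(32 − 191) = 0.2579 ✓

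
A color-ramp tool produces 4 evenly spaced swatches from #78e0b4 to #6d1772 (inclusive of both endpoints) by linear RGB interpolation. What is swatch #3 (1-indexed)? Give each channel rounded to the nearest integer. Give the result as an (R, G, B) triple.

(113, 90, 136)

With 4 swatches and endpoints inclusive, swatch 3 sits at t = (3 − 1)/(4 − 1) = 2/3 ≈ 0.6667.
#78e0b4 → (120, 224, 180); #6d1772 → (109, 23, 114).
R = 120 + 0.6667 × (109 − 120) = 112.666 → 113
G = 224 + 0.6667 × (23 − 224) = 89.993 → 90
B = 180 + 0.6667 × (114 − 180) = 135.998 → 136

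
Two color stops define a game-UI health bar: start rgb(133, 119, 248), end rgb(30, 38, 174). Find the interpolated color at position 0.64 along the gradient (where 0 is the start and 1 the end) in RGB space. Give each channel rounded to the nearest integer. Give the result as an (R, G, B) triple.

R = 133 + 0.64 × (30 − 133) = 133 + 0.64 × -103 = 67.08 → 67
G = 119 + 0.64 × (38 − 119) = 119 + 0.64 × -81 = 67.16 → 67
B = 248 + 0.64 × (174 − 248) = 248 + 0.64 × -74 = 200.64 → 201
So the blended color is (67, 67, 201), about #4343c9.

(67, 67, 201)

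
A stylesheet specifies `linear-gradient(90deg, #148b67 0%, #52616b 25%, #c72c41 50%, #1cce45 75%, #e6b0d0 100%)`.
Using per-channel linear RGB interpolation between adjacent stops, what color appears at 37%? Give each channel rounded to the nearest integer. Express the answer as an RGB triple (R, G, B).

(138, 72, 87)

37% lies between the 25% and 50% stops, so the local fraction is t = (37 − 25)/(50 − 25) = 12/25 ≈ 0.48.
#52616b → (82, 97, 107); #c72c41 → (199, 44, 65).
R = 82 + 0.48 × (199 − 82) = 138.16 → 138
G = 97 + 0.48 × (44 − 97) = 71.56 → 72
B = 107 + 0.48 × (65 − 107) = 86.84 → 87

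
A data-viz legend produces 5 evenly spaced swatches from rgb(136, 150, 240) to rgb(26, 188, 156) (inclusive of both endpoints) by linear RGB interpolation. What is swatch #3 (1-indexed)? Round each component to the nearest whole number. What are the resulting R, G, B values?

(81, 169, 198)

With 5 swatches and endpoints inclusive, swatch 3 sits at t = (3 − 1)/(5 − 1) = 2/4 ≈ 0.5.
R = 136 + 0.5 × (26 − 136) = 81 → 81
G = 150 + 0.5 × (188 − 150) = 169 → 169
B = 240 + 0.5 × (156 − 240) = 198 → 198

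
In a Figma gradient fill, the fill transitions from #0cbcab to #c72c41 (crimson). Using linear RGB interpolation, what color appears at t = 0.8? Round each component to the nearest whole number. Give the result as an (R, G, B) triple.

(162, 73, 86)

#0cbcab → (12, 188, 171); #c72c41 → (199, 44, 65).
R = 12 + 0.8 × (199 − 12) = 12 + 0.8 × 187 = 161.6 → 162
G = 188 + 0.8 × (44 − 188) = 188 + 0.8 × -144 = 72.8 → 73
B = 171 + 0.8 × (65 − 171) = 171 + 0.8 × -106 = 86.2 → 86
So the blended color is (162, 73, 86), about #a24956.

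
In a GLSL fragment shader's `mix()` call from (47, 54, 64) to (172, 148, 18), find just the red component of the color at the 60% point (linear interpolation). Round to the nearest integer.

R = 47 + 0.6 × (172 − 47) = 122 → 122

122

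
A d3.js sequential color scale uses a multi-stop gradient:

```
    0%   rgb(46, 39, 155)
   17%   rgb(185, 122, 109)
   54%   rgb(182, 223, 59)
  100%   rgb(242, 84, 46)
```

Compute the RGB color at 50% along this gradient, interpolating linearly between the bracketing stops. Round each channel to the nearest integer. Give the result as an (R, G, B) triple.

(182, 212, 64)

50% lies between the 17% and 54% stops, so the local fraction is t = (50 − 17)/(54 − 17) = 33/37 ≈ 0.8919.
R = 185 + 0.8919 × (182 − 185) = 182.324 → 182
G = 122 + 0.8919 × (223 − 122) = 212.082 → 212
B = 109 + 0.8919 × (59 − 109) = 64.405 → 64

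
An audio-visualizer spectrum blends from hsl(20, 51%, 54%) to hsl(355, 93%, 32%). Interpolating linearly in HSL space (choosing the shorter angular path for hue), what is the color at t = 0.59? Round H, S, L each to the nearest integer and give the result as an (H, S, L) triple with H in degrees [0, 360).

Hue: 355 − 20 = 335°, but |335| > 180 so the shorter arc goes the other way: Δh = 335 − 360 = -25°.
H = 20 + 0.59 × (-25) = 5.25 → 5°
S = 51 + 0.59 × (93 − 51) = 75.78 → 76%
L = 54 + 0.59 × (32 − 54) = 41.02 → 41%

(5, 76, 41)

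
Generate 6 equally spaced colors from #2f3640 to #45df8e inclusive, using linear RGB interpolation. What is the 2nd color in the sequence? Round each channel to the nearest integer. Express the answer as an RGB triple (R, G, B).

With 6 swatches and endpoints inclusive, swatch 2 sits at t = (2 − 1)/(6 − 1) = 1/5 ≈ 0.2.
#2f3640 → (47, 54, 64); #45df8e → (69, 223, 142).
R = 47 + 0.2 × (69 − 47) = 51.4 → 51
G = 54 + 0.2 × (223 − 54) = 87.8 → 88
B = 64 + 0.2 × (142 − 64) = 79.6 → 80

(51, 88, 80)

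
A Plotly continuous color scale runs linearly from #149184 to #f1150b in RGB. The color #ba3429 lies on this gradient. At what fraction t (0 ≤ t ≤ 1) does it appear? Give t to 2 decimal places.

0.75

Invert the lerp on the R channel (largest span, 221): t = (186 − 20) / (241 − 20) = 166/221 = 0.75113.
Check on G: (52 − 145)/(21 − 145) = 0.75 ✓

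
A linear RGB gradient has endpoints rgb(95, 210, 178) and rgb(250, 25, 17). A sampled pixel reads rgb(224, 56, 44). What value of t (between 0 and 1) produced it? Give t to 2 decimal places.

0.83

Invert the lerp on the G channel (largest span, 185): t = (56 − 210) / (25 − 210) = -154/-185 = 0.83243.
Check on R: (224 − 95)/(250 − 95) = 0.8323 ✓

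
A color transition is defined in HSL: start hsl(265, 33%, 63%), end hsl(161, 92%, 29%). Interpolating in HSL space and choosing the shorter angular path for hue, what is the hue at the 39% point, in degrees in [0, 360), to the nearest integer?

224

Hue arc: Δh = 161 − 265 = -104° (|Δh| ≤ 180, already the shorter path).
H = 265 + 0.39 × (-104) = 224.44 → 224°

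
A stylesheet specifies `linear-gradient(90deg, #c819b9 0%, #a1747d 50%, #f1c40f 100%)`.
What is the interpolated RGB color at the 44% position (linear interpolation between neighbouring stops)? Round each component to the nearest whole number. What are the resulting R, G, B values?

(166, 105, 132)

44% lies between the 0% and 50% stops, so the local fraction is t = (44 − 0)/(50 − 0) = 44/50 ≈ 0.88.
#c819b9 → (200, 25, 185); #a1747d → (161, 116, 125).
R = 200 + 0.88 × (161 − 200) = 165.68 → 166
G = 25 + 0.88 × (116 − 25) = 105.08 → 105
B = 185 + 0.88 × (125 − 185) = 132.2 → 132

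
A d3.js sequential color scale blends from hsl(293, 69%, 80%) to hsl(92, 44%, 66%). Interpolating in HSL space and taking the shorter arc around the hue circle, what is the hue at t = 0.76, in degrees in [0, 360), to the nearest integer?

54

Hue: 92 − 293 = -201°, but |-201| > 180 so the shorter arc goes the other way: Δh = -201 + 360 = 159°.
H = 293 + 0.76 × (159) = 413.84 → 414 → 414 mod 360 = 54°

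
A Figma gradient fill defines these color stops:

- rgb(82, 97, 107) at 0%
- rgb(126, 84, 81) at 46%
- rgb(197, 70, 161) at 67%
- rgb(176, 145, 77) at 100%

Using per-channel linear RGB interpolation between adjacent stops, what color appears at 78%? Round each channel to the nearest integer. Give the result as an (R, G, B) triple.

(190, 95, 133)

78% lies between the 67% and 100% stops, so the local fraction is t = (78 − 67)/(100 − 67) = 11/33 ≈ 0.3333.
R = 197 + 0.3333 × (176 − 197) = 190.001 → 190
G = 70 + 0.3333 × (145 − 70) = 94.998 → 95
B = 161 + 0.3333 × (77 − 161) = 133.003 → 133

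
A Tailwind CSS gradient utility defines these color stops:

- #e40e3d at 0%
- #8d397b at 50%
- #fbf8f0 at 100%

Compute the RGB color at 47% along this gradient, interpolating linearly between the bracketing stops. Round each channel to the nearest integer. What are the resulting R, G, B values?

(146, 54, 119)

47% lies between the 0% and 50% stops, so the local fraction is t = (47 − 0)/(50 − 0) = 47/50 ≈ 0.94.
#e40e3d → (228, 14, 61); #8d397b → (141, 57, 123).
R = 228 + 0.94 × (141 − 228) = 146.22 → 146
G = 14 + 0.94 × (57 − 14) = 54.42 → 54
B = 61 + 0.94 × (123 − 61) = 119.28 → 119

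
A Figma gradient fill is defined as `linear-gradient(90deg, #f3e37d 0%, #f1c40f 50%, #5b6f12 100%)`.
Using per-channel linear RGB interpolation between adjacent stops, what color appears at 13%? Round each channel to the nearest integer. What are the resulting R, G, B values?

(242, 219, 96)

13% lies between the 0% and 50% stops, so the local fraction is t = (13 − 0)/(50 − 0) = 13/50 ≈ 0.26.
#f3e37d → (243, 227, 125); #f1c40f → (241, 196, 15).
R = 243 + 0.26 × (241 − 243) = 242.48 → 242
G = 227 + 0.26 × (196 − 227) = 218.94 → 219
B = 125 + 0.26 × (15 − 125) = 96.4 → 96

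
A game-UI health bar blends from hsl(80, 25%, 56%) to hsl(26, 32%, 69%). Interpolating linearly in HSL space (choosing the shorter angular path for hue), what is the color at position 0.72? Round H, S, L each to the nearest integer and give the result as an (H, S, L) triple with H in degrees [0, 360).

Hue arc: Δh = 26 − 80 = -54° (|Δh| ≤ 180, already the shorter path).
H = 80 + 0.72 × (-54) = 41.12 → 41°
S = 25 + 0.72 × (32 − 25) = 30.04 → 30%
L = 56 + 0.72 × (69 − 56) = 65.36 → 65%

(41, 30, 65)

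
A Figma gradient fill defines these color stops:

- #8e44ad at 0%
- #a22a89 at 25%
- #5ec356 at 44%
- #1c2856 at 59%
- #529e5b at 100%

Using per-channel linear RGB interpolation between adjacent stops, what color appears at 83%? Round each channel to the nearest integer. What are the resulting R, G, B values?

(60, 109, 89)

83% lies between the 59% and 100% stops, so the local fraction is t = (83 − 59)/(100 − 59) = 24/41 ≈ 0.5854.
#1c2856 → (28, 40, 86); #529e5b → (82, 158, 91).
R = 28 + 0.5854 × (82 − 28) = 59.612 → 60
G = 40 + 0.5854 × (158 − 40) = 109.077 → 109
B = 86 + 0.5854 × (91 − 86) = 88.927 → 89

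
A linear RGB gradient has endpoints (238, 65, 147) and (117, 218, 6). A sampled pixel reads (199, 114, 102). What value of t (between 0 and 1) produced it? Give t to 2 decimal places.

0.32

Invert the lerp on the G channel (largest span, 153): t = (114 − 65) / (218 − 65) = 49/153 = 0.32026.
Check on R: (199 − 238)/(117 − 238) = 0.3223 ✓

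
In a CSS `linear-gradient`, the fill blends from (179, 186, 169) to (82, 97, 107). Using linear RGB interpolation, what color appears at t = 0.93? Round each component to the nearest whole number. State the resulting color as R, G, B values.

(89, 103, 111)

R = 179 + 0.93 × (82 − 179) = 179 + 0.93 × -97 = 88.79 → 89
G = 186 + 0.93 × (97 − 186) = 186 + 0.93 × -89 = 103.23 → 103
B = 169 + 0.93 × (107 − 169) = 169 + 0.93 × -62 = 111.34 → 111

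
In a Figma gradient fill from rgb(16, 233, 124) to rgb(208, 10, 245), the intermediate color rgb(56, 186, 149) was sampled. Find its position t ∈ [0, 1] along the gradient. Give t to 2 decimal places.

Invert the lerp on the G channel (largest span, 223): t = (186 − 233) / (10 − 233) = -47/-223 = 0.21076.
Check on R: (56 − 16)/(208 − 16) = 0.2083 ✓

0.21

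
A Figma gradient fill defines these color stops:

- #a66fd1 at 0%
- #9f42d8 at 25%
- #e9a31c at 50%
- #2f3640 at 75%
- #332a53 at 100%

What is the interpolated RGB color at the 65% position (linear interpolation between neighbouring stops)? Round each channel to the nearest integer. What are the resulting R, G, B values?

65% lies between the 50% and 75% stops, so the local fraction is t = (65 − 50)/(75 − 50) = 15/25 ≈ 0.6.
#e9a31c → (233, 163, 28); #2f3640 → (47, 54, 64).
R = 233 + 0.6 × (47 − 233) = 121.4 → 121
G = 163 + 0.6 × (54 − 163) = 97.6 → 98
B = 28 + 0.6 × (64 − 28) = 49.6 → 50

(121, 98, 50)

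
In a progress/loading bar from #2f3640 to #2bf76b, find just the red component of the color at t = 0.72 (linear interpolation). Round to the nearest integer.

44

R₁ = 47 (from #2f3640), R₂ = 43 (from #2bf76b).
R = 47 + 0.72 × (43 − 47) = 44.12 → 44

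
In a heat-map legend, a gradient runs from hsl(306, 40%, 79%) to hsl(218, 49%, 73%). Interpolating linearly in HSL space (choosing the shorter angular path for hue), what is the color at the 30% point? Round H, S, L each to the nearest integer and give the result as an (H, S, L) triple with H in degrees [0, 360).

Hue arc: Δh = 218 − 306 = -88° (|Δh| ≤ 180, already the shorter path).
H = 306 + 0.3 × (-88) = 279.6 → 280°
S = 40 + 0.3 × (49 − 40) = 42.7 → 43%
L = 79 + 0.3 × (73 − 79) = 77.2 → 77%

(280, 43, 77)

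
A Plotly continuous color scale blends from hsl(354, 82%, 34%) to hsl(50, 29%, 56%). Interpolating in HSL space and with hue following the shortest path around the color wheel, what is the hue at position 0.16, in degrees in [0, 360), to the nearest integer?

3

Hue: 50 − 354 = -304°, but |-304| > 180 so the shorter arc goes the other way: Δh = -304 + 360 = 56°.
H = 354 + 0.16 × (56) = 362.96 → 363 → 363 mod 360 = 3°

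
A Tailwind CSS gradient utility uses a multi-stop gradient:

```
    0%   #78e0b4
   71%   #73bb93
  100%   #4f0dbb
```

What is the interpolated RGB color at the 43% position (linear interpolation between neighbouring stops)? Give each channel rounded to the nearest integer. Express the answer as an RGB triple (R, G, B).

43% lies between the 0% and 71% stops, so the local fraction is t = (43 − 0)/(71 − 0) = 43/71 ≈ 0.6056.
#78e0b4 → (120, 224, 180); #73bb93 → (115, 187, 147).
R = 120 + 0.6056 × (115 − 120) = 116.972 → 117
G = 224 + 0.6056 × (187 − 224) = 201.593 → 202
B = 180 + 0.6056 × (147 − 180) = 160.015 → 160

(117, 202, 160)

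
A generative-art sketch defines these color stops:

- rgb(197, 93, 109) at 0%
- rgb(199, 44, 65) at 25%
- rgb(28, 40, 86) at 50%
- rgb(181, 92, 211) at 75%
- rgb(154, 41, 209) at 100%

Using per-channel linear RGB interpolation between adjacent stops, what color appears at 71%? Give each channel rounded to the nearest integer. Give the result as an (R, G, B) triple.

(157, 84, 191)

71% lies between the 50% and 75% stops, so the local fraction is t = (71 − 50)/(75 − 50) = 21/25 ≈ 0.84.
R = 28 + 0.84 × (181 − 28) = 156.52 → 157
G = 40 + 0.84 × (92 − 40) = 83.68 → 84
B = 86 + 0.84 × (211 − 86) = 191 → 191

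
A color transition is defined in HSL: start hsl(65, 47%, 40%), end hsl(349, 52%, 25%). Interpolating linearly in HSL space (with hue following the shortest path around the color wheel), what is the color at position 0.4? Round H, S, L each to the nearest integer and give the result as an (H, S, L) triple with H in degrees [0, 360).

Hue: 349 − 65 = 284°, but |284| > 180 so the shorter arc goes the other way: Δh = 284 − 360 = -76°.
H = 65 + 0.4 × (-76) = 34.6 → 35°
S = 47 + 0.4 × (52 − 47) = 49 → 49%
L = 40 + 0.4 × (25 − 40) = 34 → 34%

(35, 49, 34)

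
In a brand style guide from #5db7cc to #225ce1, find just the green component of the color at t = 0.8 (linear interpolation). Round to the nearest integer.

110

G₁ = 183 (from #5db7cc), G₂ = 92 (from #225ce1).
G = 183 + 0.8 × (92 − 183) = 110.2 → 110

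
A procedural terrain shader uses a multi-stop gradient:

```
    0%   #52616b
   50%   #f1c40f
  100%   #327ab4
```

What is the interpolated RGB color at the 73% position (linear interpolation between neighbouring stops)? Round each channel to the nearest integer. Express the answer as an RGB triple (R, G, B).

73% lies between the 50% and 100% stops, so the local fraction is t = (73 − 50)/(100 − 50) = 23/50 ≈ 0.46.
#f1c40f → (241, 196, 15); #327ab4 → (50, 122, 180).
R = 241 + 0.46 × (50 − 241) = 153.14 → 153
G = 196 + 0.46 × (122 − 196) = 161.96 → 162
B = 15 + 0.46 × (180 − 15) = 90.9 → 91

(153, 162, 91)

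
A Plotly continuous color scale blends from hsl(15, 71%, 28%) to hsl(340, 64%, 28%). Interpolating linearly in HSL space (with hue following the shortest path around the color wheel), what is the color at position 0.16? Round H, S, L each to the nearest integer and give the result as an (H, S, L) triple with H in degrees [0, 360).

(9, 70, 28)

Hue: 340 − 15 = 325°, but |325| > 180 so the shorter arc goes the other way: Δh = 325 − 360 = -35°.
H = 15 + 0.16 × (-35) = 9.4 → 9°
S = 71 + 0.16 × (64 − 71) = 69.88 → 70%
L = 28 + 0.16 × (28 − 28) = 28 → 28%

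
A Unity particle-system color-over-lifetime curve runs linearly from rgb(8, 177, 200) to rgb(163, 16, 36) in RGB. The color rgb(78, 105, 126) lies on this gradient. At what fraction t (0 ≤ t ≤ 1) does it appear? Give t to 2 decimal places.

Invert the lerp on the B channel (largest span, 164): t = (126 − 200) / (36 − 200) = -74/-164 = 0.45122.
Check on R: (78 − 8)/(163 − 8) = 0.4516 ✓

0.45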